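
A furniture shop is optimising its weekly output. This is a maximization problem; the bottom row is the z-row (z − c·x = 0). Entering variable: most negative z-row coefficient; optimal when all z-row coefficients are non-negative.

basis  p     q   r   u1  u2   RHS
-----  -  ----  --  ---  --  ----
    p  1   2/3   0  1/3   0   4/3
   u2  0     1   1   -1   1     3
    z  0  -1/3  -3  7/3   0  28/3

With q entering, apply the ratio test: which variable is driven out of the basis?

p

Column q entries and ratios — p: (4/3)/(2/3) = 2; u2: 3/1 = 3.
Smallest ratio is 2 in the row of p, so p leaves.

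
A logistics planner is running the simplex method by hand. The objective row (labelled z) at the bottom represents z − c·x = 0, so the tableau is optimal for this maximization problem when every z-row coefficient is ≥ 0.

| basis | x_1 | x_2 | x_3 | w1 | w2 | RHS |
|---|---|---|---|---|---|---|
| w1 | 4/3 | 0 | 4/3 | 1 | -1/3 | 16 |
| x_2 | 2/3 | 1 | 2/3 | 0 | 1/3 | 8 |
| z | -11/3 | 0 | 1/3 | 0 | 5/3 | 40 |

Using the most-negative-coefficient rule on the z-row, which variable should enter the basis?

x_1

Negative z-row entries: x_1: -11/3.
The most negative is -11/3 in column x_1, so x_1 enters.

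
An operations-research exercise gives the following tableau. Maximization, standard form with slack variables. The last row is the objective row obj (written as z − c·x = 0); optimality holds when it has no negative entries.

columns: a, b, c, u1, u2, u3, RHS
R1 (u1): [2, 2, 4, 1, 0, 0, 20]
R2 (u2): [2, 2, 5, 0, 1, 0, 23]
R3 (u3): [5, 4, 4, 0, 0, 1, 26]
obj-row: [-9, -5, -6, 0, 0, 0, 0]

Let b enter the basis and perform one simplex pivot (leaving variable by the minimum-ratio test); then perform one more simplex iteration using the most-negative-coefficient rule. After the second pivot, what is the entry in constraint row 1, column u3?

Ratio test on column b — row 1: 20/2 = 10; row 2: 23/2 = 23/2; row 3: 26/4 = 13/2. Minimum is 13/2 at row 3 (u3 leaves); pivot element 4.
Divide row 3 by 4; eliminate column b from the other rows.
Second iteration: most negative obj-row entry is -11/4 in column a, so a enters.
Ratio test on column a — row 1: entry -1/2 ≤ 0; row 2: entry -1/2 ≤ 0; row 3: (13/2)/(5/4) = 26/5. Minimum is 26/5 at row 3 (b leaves); pivot element 5/4.
Divide row 3 by 5/4; eliminate column a from the other rows.
After both pivots, the entry at constraint row 1, column u3 is -2/5.

-2/5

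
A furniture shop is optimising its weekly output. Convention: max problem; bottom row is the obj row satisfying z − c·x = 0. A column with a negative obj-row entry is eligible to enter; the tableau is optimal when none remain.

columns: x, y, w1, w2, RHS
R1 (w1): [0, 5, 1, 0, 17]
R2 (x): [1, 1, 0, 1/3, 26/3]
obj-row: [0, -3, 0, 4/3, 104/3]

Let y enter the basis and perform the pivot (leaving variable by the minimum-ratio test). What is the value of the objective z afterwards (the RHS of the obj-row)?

Ratio test on column y — row 1: 17/5 = 17/5; row 2: (26/3)/1 = 26/3. Minimum is 17/5 at row 1 (w1 leaves); pivot element 5.
Pivot on row 1; the obj-row RHS becomes 104/3 − (-3)·(17/5) = 673/15.

673/15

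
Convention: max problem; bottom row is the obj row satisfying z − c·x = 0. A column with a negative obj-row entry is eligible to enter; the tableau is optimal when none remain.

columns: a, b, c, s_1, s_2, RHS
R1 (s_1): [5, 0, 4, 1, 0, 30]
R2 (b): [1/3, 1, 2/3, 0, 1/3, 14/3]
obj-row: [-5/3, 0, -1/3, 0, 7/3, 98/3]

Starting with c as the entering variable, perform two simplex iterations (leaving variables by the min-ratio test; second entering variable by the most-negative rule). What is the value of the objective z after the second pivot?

36

Ratio test on column c — row 1: 30/4 = 15/2; row 2: (14/3)/(2/3) = 7. Minimum is 7 at row 2 (b leaves); pivot element 2/3.
Pivot on row 2; the obj-row RHS becomes 98/3 − (-1/3)·7 = 35.
Next entering variable (most negative obj-row entry -3/2): a.
Ratio test on column a — row 1: 2/3 = 2/3; row 2: 7/(1/2) = 14. Minimum is 2/3 at row 1 (s_1 leaves); pivot element 3.
After the second pivot the obj-row RHS is 35 − (-3/2)·(2/3) = 36.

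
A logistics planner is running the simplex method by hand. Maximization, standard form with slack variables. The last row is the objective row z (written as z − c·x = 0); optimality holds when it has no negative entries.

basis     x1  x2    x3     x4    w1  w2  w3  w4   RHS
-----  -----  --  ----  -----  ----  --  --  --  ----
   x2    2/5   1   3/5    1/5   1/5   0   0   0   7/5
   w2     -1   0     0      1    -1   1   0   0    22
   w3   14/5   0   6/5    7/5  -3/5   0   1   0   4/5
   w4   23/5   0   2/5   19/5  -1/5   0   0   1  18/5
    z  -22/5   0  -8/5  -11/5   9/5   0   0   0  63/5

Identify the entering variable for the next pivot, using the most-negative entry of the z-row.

x1

Negative z-row entries: x1: -22/5, x3: -8/5, x4: -11/5.
The most negative is -22/5 in column x1, so x1 enters.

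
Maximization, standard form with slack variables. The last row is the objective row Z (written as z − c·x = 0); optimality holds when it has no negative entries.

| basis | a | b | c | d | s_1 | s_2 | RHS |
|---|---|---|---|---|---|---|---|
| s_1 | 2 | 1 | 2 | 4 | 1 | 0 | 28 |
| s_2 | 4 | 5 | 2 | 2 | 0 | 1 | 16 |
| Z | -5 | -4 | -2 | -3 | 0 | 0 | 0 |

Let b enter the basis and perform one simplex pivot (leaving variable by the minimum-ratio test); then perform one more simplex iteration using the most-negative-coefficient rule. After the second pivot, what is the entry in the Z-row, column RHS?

Ratio test on column b — row 1: 28/1 = 28; row 2: 16/5 = 16/5. Minimum is 16/5 at row 2 (s_2 leaves); pivot element 5.
Divide row 2 by 5; eliminate column b from the other rows.
Second iteration: most negative Z-row entry is -9/5 in column a, so a enters.
Ratio test on column a — row 1: (124/5)/(6/5) = 62/3; row 2: (16/5)/(4/5) = 4. Minimum is 4 at row 2 (b leaves); pivot element 4/5.
Divide row 2 by 4/5; eliminate column a from the other rows.
After both pivots, the entry at the Z-row, column RHS is 20.

20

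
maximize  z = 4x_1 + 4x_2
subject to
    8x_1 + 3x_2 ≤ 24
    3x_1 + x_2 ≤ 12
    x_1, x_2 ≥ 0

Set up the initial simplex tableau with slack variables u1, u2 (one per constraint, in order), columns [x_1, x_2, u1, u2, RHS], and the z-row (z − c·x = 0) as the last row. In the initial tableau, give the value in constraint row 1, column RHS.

The RHS of constraint 1 is b_1 = 24.

24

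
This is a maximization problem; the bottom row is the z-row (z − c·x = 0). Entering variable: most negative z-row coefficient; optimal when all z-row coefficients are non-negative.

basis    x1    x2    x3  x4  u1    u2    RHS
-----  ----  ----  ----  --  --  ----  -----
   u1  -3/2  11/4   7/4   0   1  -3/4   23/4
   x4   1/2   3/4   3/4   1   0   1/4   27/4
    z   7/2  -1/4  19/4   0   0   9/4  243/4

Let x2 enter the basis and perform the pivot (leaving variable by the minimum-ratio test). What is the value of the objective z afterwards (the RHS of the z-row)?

Ratio test on column x2 — row 1: (23/4)/(11/4) = 23/11; row 2: (27/4)/(3/4) = 9. Minimum is 23/11 at row 1 (u1 leaves); pivot element 11/4.
Pivot on row 1; the z-row RHS becomes 243/4 − (-1/4)·(23/11) = 674/11.

674/11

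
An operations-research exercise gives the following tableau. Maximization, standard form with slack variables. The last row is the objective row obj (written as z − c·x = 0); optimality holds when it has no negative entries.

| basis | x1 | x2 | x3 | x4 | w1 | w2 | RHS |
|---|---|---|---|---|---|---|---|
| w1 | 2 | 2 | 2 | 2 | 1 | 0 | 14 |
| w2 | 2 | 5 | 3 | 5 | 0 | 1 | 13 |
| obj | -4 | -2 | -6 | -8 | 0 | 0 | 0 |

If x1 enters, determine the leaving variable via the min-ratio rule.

Column x1 entries and ratios — w1: 14/2 = 7; w2: 13/2 = 13/2.
Smallest ratio is 13/2 in the row of w2, so w2 leaves.

w2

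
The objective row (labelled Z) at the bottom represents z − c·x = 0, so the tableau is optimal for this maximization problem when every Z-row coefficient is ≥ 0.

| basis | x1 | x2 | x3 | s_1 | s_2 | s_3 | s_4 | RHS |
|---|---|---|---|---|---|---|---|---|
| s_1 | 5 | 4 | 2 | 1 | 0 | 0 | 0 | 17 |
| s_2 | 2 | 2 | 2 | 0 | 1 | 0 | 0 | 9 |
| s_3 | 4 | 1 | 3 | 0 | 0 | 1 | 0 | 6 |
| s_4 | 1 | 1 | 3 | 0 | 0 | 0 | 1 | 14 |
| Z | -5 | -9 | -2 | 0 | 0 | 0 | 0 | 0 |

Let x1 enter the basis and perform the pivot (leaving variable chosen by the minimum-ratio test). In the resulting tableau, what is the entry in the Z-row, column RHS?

Ratio test on column x1 — row 1: 17/5 = 17/5; row 2: 9/2 = 9/2; row 3: 6/4 = 3/2; row 4: 14/1 = 14. Minimum is 3/2 at row 3 (s_3 leaves); pivot element 4.
Divide row 3 by 4; eliminate column x1 from the other rows.
Z-row update in column RHS: 0 − (-5)·(3/2) = 15/2.

15/2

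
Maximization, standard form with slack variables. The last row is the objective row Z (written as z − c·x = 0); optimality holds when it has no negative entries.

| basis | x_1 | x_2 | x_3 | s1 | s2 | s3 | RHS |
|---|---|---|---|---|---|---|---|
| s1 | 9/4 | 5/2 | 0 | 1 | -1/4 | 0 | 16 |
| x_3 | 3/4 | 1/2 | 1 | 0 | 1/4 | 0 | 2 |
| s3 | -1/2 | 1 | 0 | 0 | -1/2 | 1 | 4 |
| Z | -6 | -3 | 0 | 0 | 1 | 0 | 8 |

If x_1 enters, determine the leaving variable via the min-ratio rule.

x_3

Column x_1 entries and ratios — s1: 16/(9/4) = 64/9; x_3: 2/(3/4) = 8/3; s3: -1/2 ≤ 0, skip.
Smallest ratio is 8/3 in the row of x_3, so x_3 leaves.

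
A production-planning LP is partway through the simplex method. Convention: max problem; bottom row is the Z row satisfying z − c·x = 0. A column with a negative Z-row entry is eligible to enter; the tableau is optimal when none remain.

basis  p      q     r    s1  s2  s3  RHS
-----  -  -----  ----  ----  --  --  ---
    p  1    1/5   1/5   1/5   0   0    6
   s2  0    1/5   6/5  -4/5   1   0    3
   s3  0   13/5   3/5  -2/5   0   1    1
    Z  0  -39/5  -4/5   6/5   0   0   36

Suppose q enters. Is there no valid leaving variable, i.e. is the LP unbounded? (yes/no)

no

Column q has positive entries in row(s) 1, 2, 3, so the ratio test bounds it — not unbounded.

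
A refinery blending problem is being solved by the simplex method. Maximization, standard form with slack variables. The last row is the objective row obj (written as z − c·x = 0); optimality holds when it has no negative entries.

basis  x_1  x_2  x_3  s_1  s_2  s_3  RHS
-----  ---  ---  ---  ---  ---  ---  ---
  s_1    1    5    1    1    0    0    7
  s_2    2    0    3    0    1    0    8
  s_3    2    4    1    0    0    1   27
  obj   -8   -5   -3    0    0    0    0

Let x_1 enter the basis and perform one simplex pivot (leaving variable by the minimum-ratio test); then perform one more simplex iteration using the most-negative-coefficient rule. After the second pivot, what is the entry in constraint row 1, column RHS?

3/5

Ratio test on column x_1 — row 1: 7/1 = 7; row 2: 8/2 = 4; row 3: 27/2 = 27/2. Minimum is 4 at row 2 (s_2 leaves); pivot element 2.
Divide row 2 by 2; eliminate column x_1 from the other rows.
Second iteration: most negative obj-row entry is -5 in column x_2, so x_2 enters.
Ratio test on column x_2 — row 1: 3/5 = 3/5; row 2: entry 0 ≤ 0; row 3: 19/4 = 19/4. Minimum is 3/5 at row 1 (s_1 leaves); pivot element 5.
Divide row 1 by 5; eliminate column x_2 from the other rows.
After both pivots, the entry at constraint row 1, column RHS is 3/5.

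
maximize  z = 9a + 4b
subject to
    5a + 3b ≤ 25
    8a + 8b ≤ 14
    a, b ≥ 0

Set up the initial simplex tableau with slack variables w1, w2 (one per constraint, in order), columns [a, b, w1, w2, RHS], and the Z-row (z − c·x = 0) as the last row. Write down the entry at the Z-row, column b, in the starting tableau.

-4

The Z-row carries the negated objective coefficients: the b entry is -4.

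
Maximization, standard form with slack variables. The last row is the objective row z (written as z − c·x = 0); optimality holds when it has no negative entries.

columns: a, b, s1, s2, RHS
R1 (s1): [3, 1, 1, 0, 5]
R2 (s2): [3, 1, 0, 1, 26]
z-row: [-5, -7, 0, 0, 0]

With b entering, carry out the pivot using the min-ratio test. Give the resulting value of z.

35

Ratio test on column b — row 1: 5/1 = 5; row 2: 26/1 = 26. Minimum is 5 at row 1 (s1 leaves); pivot element 1.
Pivot on row 1; the z-row RHS becomes 0 − (-7)·5 = 35.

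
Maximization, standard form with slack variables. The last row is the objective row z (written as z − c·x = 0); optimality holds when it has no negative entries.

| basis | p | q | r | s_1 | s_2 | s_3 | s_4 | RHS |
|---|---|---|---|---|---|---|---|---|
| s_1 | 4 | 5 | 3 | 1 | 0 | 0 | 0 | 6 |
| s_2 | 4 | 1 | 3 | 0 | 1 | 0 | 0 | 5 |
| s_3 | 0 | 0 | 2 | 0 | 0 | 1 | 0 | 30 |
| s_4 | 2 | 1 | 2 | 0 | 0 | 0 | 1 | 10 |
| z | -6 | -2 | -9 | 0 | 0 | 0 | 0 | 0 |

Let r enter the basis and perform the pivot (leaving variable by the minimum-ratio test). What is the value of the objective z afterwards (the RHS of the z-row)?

15

Ratio test on column r — row 1: 6/3 = 2; row 2: 5/3 = 5/3; row 3: 30/2 = 15; row 4: 10/2 = 5. Minimum is 5/3 at row 2 (s_2 leaves); pivot element 3.
Pivot on row 2; the z-row RHS becomes 0 − (-9)·(5/3) = 15.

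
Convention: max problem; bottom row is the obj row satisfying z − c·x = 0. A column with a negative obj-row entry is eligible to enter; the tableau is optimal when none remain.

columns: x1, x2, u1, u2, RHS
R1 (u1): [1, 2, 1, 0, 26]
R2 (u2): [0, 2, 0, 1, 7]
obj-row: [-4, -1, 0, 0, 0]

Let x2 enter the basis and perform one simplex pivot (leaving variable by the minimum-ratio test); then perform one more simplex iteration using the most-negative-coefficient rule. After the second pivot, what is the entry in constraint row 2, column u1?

0

Ratio test on column x2 — row 1: 26/2 = 13; row 2: 7/2 = 7/2. Minimum is 7/2 at row 2 (u2 leaves); pivot element 2.
Divide row 2 by 2; eliminate column x2 from the other rows.
Second iteration: most negative obj-row entry is -4 in column x1, so x1 enters.
Ratio test on column x1 — row 1: 19/1 = 19; row 2: entry 0 ≤ 0. Minimum is 19 at row 1 (u1 leaves); pivot element 1.
Divide row 1 by 1; eliminate column x1 from the other rows.
After both pivots, the entry at constraint row 2, column u1 is 0.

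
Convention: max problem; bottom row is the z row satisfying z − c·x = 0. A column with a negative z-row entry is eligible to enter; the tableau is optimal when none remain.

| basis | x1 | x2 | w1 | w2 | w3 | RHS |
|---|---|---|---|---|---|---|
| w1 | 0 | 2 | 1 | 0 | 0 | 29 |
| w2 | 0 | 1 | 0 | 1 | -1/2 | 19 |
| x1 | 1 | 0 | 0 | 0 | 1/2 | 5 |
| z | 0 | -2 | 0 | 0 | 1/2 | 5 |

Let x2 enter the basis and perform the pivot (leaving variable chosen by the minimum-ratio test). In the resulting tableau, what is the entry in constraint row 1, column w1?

Ratio test on column x2 — row 1: 29/2 = 29/2; row 2: 19/1 = 19; row 3: entry 0 ≤ 0. Minimum is 29/2 at row 1 (w1 leaves); pivot element 2.
Divide row 1 by 2; eliminate column x2 from the other rows.
In the new row 1, the w1 entry is the old entry divided by the pivot: 1/2 = 1/2.

1/2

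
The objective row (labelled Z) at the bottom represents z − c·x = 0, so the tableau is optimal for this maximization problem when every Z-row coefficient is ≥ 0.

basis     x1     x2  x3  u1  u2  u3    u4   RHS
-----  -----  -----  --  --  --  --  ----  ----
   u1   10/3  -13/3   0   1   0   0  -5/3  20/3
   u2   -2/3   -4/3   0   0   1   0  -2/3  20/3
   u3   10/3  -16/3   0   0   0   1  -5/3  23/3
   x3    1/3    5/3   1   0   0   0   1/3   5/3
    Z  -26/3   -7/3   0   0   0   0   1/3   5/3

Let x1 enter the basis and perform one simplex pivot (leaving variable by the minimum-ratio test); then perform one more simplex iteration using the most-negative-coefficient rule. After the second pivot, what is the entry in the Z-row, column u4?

Ratio test on column x1 — row 1: (20/3)/(10/3) = 2; row 2: entry -2/3 ≤ 0; row 3: (23/3)/(10/3) = 23/10; row 4: (5/3)/(1/3) = 5. Minimum is 2 at row 1 (u1 leaves); pivot element 10/3.
Divide row 1 by 10/3; eliminate column x1 from the other rows.
Second iteration: most negative Z-row entry is -68/5 in column x2, so x2 enters.
Ratio test on column x2 — row 1: entry -13/10 ≤ 0; row 2: entry -11/5 ≤ 0; row 3: entry -1 ≤ 0; row 4: 1/(21/10) = 10/21. Minimum is 10/21 at row 4 (x3 leaves); pivot element 21/10.
Divide row 4 by 21/10; eliminate column x2 from the other rows.
After both pivots, the entry at the Z-row, column u4 is -16/21.

-16/21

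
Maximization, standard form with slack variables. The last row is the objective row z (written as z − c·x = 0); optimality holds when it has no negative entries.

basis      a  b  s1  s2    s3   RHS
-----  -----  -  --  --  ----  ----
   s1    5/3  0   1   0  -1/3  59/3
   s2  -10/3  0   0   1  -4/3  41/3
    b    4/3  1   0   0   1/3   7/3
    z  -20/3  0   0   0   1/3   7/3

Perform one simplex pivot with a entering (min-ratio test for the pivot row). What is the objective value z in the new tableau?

14

Ratio test on column a — row 1: (59/3)/(5/3) = 59/5; row 2: entry -10/3 ≤ 0; row 3: (7/3)/(4/3) = 7/4. Minimum is 7/4 at row 3 (b leaves); pivot element 4/3.
Pivot on row 3; the z-row RHS becomes 7/3 − (-20/3)·(7/4) = 14.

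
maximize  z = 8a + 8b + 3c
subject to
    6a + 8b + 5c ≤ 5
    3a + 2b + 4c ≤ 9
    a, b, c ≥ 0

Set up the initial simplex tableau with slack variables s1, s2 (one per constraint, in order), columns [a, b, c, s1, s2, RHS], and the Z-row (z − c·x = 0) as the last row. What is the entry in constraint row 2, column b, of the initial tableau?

2

Constraint 2 has coefficient 2 on b.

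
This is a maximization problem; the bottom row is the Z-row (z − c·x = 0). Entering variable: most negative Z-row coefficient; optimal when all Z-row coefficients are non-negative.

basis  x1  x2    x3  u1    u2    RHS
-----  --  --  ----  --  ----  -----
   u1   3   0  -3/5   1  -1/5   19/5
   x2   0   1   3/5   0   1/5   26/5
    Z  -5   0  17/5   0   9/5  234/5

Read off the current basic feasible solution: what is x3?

x3 is not in the basis, so in the current basic feasible solution x3 = 0.

0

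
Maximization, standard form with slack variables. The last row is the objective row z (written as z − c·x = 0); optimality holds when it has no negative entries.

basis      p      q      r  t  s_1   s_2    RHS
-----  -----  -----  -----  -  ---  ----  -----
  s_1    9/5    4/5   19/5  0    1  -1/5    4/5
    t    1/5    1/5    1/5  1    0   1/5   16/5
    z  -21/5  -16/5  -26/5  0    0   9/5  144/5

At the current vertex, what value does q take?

q is not in the basis, so in the current basic feasible solution q = 0.

0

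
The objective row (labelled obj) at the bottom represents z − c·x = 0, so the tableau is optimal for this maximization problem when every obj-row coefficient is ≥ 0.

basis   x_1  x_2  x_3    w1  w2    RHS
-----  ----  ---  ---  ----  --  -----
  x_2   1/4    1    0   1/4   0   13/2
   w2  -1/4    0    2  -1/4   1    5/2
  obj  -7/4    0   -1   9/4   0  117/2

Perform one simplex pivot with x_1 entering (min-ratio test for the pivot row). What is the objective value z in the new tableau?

Ratio test on column x_1 — row 1: (13/2)/(1/4) = 26; row 2: entry -1/4 ≤ 0. Minimum is 26 at row 1 (x_2 leaves); pivot element 1/4.
Pivot on row 1; the obj-row RHS becomes 117/2 − (-7/4)·26 = 104.

104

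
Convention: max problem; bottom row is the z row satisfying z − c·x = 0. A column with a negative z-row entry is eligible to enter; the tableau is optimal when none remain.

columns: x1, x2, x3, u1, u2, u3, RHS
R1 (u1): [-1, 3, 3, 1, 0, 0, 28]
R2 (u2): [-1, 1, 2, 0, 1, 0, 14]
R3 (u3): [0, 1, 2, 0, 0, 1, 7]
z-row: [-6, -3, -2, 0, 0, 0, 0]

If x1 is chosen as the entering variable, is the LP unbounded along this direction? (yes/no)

Every constraint-row entry in column x1 is ≤ 0, so increasing x1 is unbounded.

yes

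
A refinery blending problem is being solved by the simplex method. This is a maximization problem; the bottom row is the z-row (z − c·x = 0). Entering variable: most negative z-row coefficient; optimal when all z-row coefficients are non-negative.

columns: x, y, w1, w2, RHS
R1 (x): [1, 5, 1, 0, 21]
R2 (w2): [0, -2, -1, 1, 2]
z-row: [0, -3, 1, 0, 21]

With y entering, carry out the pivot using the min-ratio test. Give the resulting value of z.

Ratio test on column y — row 1: 21/5 = 21/5; row 2: entry -2 ≤ 0. Minimum is 21/5 at row 1 (x leaves); pivot element 5.
Pivot on row 1; the z-row RHS becomes 21 − (-3)·(21/5) = 168/5.

168/5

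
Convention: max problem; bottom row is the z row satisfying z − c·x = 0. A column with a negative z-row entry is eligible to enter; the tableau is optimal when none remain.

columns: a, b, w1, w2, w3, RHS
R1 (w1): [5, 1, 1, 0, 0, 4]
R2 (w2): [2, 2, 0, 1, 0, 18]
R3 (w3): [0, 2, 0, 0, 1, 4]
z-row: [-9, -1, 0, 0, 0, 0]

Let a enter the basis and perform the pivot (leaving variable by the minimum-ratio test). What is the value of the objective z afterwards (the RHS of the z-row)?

Ratio test on column a — row 1: 4/5 = 4/5; row 2: 18/2 = 9; row 3: entry 0 ≤ 0. Minimum is 4/5 at row 1 (w1 leaves); pivot element 5.
Pivot on row 1; the z-row RHS becomes 0 − (-9)·(4/5) = 36/5.

36/5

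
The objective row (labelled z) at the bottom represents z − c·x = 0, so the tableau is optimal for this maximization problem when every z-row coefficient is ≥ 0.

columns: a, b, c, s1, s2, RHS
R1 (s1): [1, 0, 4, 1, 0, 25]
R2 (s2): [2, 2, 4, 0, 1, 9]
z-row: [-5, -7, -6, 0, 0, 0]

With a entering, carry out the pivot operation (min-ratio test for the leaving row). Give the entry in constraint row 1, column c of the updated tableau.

2

Ratio test on column a — row 1: 25/1 = 25; row 2: 9/2 = 9/2. Minimum is 9/2 at row 2 (s2 leaves); pivot element 2.
Divide row 2 by 2; eliminate column a from the other rows.
Row 1 update in column c: 4 − 1·2 = 2.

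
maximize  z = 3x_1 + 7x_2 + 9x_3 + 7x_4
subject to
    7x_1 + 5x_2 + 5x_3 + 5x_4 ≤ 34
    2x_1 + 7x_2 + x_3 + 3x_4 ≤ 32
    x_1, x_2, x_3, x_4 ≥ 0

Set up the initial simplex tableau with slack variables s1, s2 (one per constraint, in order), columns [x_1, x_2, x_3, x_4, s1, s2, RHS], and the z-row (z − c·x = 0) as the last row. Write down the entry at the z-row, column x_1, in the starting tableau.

-3

The z-row carries the negated objective coefficients: the x_1 entry is -3.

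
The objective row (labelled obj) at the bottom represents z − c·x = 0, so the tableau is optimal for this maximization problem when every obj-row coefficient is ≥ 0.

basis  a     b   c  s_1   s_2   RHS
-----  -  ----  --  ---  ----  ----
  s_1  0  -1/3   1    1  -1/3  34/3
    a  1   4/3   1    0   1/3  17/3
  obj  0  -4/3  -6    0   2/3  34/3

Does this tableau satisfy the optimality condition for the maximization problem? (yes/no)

no

The obj-row has a negative entry -6 in column c, so it is not optimal.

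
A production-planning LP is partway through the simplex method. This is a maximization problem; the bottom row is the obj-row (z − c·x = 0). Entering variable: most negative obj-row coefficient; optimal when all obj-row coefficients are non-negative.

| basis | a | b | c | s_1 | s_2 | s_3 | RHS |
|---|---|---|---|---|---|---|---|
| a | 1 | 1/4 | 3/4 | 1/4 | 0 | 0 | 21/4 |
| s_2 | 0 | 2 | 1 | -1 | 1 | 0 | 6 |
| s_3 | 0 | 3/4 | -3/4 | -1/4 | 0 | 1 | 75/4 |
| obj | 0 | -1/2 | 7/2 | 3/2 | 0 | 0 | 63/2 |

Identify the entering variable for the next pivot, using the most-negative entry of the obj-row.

b

Negative obj-row entries: b: -1/2.
The most negative is -1/2 in column b, so b enters.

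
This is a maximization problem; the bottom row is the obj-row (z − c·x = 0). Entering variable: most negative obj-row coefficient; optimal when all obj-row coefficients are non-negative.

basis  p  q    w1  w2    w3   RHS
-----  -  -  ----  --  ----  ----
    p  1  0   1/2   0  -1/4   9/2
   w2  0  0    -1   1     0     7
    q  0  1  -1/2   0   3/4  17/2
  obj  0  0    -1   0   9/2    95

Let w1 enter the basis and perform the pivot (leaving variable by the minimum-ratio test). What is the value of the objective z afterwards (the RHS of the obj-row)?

Ratio test on column w1 — row 1: (9/2)/(1/2) = 9; row 2: entry -1 ≤ 0; row 3: entry -1/2 ≤ 0. Minimum is 9 at row 1 (p leaves); pivot element 1/2.
Pivot on row 1; the obj-row RHS becomes 95 − (-1)·9 = 104.

104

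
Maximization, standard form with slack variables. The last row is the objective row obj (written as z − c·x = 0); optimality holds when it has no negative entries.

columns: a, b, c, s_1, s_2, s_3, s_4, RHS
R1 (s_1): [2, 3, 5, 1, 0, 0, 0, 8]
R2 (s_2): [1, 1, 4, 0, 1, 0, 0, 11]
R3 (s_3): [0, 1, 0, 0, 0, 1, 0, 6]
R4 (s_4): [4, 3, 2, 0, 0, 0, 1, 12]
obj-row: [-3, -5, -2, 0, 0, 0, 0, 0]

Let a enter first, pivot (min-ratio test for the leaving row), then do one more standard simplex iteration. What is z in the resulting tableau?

38/3

Ratio test on column a — row 1: 8/2 = 4; row 2: 11/1 = 11; row 3: entry 0 ≤ 0; row 4: 12/4 = 3. Minimum is 3 at row 4 (s_4 leaves); pivot element 4.
Pivot on row 4; the obj-row RHS becomes 0 − (-3)·3 = 9.
Next entering variable (most negative obj-row entry -11/4): b.
Ratio test on column b — row 1: 2/(3/2) = 4/3; row 2: 8/(1/4) = 32; row 3: 6/1 = 6; row 4: 3/(3/4) = 4. Minimum is 4/3 at row 1 (s_1 leaves); pivot element 3/2.
After the second pivot the obj-row RHS is 9 − (-11/4)·(4/3) = 38/3.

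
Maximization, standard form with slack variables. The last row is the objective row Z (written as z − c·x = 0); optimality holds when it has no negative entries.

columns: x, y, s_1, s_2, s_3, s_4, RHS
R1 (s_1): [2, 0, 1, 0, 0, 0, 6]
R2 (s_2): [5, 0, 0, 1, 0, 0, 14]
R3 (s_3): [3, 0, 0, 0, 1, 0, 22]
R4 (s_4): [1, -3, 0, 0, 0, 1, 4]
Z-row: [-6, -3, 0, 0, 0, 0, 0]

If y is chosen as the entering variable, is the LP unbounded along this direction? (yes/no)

Every constraint-row entry in column y is ≤ 0, so increasing y is unbounded.

yes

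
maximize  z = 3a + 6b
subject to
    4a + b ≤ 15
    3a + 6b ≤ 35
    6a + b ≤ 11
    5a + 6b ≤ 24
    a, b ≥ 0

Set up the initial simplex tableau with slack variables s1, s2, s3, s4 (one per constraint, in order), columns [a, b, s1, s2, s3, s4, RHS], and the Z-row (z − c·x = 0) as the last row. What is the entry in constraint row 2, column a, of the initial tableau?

Constraint 2 has coefficient 3 on a.

3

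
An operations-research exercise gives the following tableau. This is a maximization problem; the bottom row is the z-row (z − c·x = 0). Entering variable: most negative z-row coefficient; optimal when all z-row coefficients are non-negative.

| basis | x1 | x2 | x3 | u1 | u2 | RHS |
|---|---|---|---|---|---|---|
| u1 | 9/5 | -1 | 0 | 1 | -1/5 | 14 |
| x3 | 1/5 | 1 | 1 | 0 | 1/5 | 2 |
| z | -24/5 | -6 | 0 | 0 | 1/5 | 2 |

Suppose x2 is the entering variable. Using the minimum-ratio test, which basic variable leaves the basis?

Column x2 entries and ratios — u1: -1 ≤ 0, skip; x3: 2/1 = 2.
Smallest ratio is 2 in the row of x3, so x3 leaves.

x3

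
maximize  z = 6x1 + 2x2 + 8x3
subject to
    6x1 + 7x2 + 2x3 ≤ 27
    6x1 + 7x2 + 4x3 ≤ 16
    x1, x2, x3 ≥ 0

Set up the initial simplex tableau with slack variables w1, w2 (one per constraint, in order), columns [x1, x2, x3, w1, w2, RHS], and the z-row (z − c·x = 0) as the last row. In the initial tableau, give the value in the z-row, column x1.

The z-row carries the negated objective coefficients: the x1 entry is -6.

-6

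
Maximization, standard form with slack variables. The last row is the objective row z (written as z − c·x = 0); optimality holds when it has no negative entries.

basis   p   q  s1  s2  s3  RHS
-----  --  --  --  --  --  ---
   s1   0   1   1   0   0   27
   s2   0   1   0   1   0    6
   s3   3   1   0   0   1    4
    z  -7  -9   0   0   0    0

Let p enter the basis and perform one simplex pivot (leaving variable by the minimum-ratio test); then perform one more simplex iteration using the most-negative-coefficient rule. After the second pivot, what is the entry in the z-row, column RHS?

Ratio test on column p — row 1: entry 0 ≤ 0; row 2: entry 0 ≤ 0; row 3: 4/3 = 4/3. Minimum is 4/3 at row 3 (s3 leaves); pivot element 3.
Divide row 3 by 3; eliminate column p from the other rows.
Second iteration: most negative z-row entry is -20/3 in column q, so q enters.
Ratio test on column q — row 1: 27/1 = 27; row 2: 6/1 = 6; row 3: (4/3)/(1/3) = 4. Minimum is 4 at row 3 (p leaves); pivot element 1/3.
Divide row 3 by 1/3; eliminate column q from the other rows.
After both pivots, the entry at the z-row, column RHS is 36.

36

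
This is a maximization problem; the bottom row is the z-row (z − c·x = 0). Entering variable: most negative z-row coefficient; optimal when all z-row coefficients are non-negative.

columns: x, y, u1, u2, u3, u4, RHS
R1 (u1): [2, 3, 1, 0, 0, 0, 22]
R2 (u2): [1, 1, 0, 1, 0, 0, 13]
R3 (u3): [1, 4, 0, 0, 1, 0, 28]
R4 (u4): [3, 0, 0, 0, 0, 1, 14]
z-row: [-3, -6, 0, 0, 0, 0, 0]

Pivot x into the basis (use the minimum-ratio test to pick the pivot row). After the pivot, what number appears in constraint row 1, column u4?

Ratio test on column x — row 1: 22/2 = 11; row 2: 13/1 = 13; row 3: 28/1 = 28; row 4: 14/3 = 14/3. Minimum is 14/3 at row 4 (u4 leaves); pivot element 3.
Divide row 4 by 3; eliminate column x from the other rows.
Row 1 update in column u4: 0 − 2·(1/3) = -2/3.

-2/3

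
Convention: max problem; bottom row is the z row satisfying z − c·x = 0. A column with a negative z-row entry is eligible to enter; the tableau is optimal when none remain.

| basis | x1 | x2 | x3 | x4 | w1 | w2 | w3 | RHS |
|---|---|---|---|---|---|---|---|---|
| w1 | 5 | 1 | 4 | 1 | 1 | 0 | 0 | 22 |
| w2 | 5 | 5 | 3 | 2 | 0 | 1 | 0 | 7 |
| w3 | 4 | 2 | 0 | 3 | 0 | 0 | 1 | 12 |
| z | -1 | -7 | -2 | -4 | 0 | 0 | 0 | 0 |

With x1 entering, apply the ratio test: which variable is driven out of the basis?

Column x1 entries and ratios — w1: 22/5 = 22/5; w2: 7/5 = 7/5; w3: 12/4 = 3.
Smallest ratio is 7/5 in the row of w2, so w2 leaves.

w2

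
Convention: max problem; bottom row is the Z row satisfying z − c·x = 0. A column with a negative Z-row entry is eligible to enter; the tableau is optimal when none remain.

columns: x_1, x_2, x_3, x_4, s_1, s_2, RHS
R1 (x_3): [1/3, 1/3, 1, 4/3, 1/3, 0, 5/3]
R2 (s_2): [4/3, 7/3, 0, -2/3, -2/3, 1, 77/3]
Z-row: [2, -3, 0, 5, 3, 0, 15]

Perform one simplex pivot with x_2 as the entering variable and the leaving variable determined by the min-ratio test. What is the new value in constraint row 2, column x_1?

-1

Ratio test on column x_2 — row 1: (5/3)/(1/3) = 5; row 2: (77/3)/(7/3) = 11. Minimum is 5 at row 1 (x_3 leaves); pivot element 1/3.
Divide row 1 by 1/3; eliminate column x_2 from the other rows.
Row 2 update in column x_1: 4/3 − (7/3)·1 = -1.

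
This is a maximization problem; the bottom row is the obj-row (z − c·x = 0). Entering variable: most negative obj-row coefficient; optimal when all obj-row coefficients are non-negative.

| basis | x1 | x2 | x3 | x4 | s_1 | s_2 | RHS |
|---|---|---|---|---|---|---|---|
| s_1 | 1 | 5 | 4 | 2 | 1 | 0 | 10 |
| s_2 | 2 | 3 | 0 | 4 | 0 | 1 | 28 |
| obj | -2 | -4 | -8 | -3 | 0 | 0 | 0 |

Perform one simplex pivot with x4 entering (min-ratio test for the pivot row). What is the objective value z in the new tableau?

15

Ratio test on column x4 — row 1: 10/2 = 5; row 2: 28/4 = 7. Minimum is 5 at row 1 (s_1 leaves); pivot element 2.
Pivot on row 1; the obj-row RHS becomes 0 − (-3)·5 = 15.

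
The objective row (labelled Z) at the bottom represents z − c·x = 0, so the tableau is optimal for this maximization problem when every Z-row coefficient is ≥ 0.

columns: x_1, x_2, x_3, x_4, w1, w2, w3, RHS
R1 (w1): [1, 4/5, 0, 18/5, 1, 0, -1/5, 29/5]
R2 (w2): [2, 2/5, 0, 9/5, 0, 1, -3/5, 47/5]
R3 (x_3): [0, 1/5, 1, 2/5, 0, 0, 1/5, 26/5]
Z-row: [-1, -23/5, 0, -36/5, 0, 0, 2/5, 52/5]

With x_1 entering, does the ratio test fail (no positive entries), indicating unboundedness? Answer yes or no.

no

Column x_1 has positive entries in row(s) 1, 2, so the ratio test bounds it — not unbounded.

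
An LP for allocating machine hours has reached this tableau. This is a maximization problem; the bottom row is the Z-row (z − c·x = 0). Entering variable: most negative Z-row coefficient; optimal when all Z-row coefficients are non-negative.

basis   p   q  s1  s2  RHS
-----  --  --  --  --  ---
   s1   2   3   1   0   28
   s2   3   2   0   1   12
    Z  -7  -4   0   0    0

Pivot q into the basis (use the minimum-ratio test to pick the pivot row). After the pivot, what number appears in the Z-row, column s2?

Ratio test on column q — row 1: 28/3 = 28/3; row 2: 12/2 = 6. Minimum is 6 at row 2 (s2 leaves); pivot element 2.
Divide row 2 by 2; eliminate column q from the other rows.
Z-row update in column s2: 0 − (-4)·(1/2) = 2.

2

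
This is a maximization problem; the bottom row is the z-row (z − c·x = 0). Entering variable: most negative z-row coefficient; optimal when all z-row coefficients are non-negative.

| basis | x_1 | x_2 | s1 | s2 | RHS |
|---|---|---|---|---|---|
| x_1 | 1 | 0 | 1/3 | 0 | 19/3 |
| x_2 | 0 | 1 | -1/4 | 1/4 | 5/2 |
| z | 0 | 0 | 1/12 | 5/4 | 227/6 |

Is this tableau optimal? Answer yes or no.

yes

Every z-row coefficient is ≥ 0, so the tableau is optimal.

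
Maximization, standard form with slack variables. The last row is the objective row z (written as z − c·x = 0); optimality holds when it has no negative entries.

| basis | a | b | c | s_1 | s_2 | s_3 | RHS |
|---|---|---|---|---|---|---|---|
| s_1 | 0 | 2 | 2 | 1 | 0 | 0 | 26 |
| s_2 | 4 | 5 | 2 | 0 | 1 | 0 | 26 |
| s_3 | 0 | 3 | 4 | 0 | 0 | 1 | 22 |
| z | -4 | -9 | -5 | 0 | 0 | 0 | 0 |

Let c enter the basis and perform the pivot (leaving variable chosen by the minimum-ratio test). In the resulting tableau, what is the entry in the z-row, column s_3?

Ratio test on column c — row 1: 26/2 = 13; row 2: 26/2 = 13; row 3: 22/4 = 11/2. Minimum is 11/2 at row 3 (s_3 leaves); pivot element 4.
Divide row 3 by 4; eliminate column c from the other rows.
z-row update in column s_3: 0 − (-5)·(1/4) = 5/4.

5/4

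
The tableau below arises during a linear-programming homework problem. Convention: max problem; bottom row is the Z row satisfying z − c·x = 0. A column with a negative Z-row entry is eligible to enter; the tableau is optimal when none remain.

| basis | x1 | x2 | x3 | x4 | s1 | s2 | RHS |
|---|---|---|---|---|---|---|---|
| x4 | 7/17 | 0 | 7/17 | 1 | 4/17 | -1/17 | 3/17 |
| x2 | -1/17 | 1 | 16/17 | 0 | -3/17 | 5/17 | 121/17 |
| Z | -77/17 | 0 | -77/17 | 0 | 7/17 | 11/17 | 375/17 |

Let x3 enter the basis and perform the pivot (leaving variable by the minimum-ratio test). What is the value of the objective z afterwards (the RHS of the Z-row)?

Ratio test on column x3 — row 1: (3/17)/(7/17) = 3/7; row 2: (121/17)/(16/17) = 121/16. Minimum is 3/7 at row 1 (x4 leaves); pivot element 7/17.
Pivot on row 1; the Z-row RHS becomes 375/17 − (-77/17)·(3/7) = 24.

24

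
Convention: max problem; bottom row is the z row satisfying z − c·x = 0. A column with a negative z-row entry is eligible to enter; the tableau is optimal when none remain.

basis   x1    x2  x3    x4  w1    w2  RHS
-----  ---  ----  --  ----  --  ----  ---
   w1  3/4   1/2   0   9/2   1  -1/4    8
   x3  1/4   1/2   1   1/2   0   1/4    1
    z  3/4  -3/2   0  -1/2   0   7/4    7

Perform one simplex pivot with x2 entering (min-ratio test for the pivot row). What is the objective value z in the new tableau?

Ratio test on column x2 — row 1: 8/(1/2) = 16; row 2: 1/(1/2) = 2. Minimum is 2 at row 2 (x3 leaves); pivot element 1/2.
Pivot on row 2; the z-row RHS becomes 7 − (-3/2)·2 = 10.

10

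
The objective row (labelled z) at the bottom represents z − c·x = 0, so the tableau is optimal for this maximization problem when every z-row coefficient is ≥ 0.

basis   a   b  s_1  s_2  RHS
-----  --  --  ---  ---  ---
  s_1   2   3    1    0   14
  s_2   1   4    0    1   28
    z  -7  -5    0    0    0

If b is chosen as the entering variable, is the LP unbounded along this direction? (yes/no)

Column b has positive entries in row(s) 1, 2, so the ratio test bounds it — not unbounded.

no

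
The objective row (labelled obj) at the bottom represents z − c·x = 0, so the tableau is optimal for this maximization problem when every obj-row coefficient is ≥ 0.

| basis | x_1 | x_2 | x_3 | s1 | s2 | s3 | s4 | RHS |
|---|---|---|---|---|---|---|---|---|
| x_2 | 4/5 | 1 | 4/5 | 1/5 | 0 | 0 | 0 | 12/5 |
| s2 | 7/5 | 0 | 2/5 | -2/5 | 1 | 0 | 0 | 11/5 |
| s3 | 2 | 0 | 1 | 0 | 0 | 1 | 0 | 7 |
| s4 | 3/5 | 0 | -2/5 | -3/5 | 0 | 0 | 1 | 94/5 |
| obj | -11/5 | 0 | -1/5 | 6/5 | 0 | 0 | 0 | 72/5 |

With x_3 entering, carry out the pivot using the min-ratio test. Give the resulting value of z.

Ratio test on column x_3 — row 1: (12/5)/(4/5) = 3; row 2: (11/5)/(2/5) = 11/2; row 3: 7/1 = 7; row 4: entry -2/5 ≤ 0. Minimum is 3 at row 1 (x_2 leaves); pivot element 4/5.
Pivot on row 1; the obj-row RHS becomes 72/5 − (-1/5)·3 = 15.

15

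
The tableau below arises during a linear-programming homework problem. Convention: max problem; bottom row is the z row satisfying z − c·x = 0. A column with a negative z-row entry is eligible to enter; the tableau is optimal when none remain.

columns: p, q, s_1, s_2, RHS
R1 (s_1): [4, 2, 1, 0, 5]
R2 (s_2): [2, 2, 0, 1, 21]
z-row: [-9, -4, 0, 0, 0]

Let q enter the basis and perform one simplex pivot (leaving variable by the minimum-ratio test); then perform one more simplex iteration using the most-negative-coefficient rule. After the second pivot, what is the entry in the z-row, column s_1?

9/4

Ratio test on column q — row 1: 5/2 = 5/2; row 2: 21/2 = 21/2. Minimum is 5/2 at row 1 (s_1 leaves); pivot element 2.
Divide row 1 by 2; eliminate column q from the other rows.
Second iteration: most negative z-row entry is -1 in column p, so p enters.
Ratio test on column p — row 1: (5/2)/2 = 5/4; row 2: entry -2 ≤ 0. Minimum is 5/4 at row 1 (q leaves); pivot element 2.
Divide row 1 by 2; eliminate column p from the other rows.
After both pivots, the entry at the z-row, column s_1 is 9/4.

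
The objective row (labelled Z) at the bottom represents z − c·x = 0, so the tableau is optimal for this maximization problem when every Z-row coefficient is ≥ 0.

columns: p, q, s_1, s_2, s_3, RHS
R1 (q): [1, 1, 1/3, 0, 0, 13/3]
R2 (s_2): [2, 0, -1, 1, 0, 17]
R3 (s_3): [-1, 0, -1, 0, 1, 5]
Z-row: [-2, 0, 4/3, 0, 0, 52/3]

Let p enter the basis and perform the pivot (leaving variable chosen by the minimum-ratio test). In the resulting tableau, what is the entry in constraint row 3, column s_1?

Ratio test on column p — row 1: (13/3)/1 = 13/3; row 2: 17/2 = 17/2; row 3: entry -1 ≤ 0. Minimum is 13/3 at row 1 (q leaves); pivot element 1.
Divide row 1 by 1; eliminate column p from the other rows.
Row 3 update in column s_1: -1 − (-1)·(1/3) = -2/3.

-2/3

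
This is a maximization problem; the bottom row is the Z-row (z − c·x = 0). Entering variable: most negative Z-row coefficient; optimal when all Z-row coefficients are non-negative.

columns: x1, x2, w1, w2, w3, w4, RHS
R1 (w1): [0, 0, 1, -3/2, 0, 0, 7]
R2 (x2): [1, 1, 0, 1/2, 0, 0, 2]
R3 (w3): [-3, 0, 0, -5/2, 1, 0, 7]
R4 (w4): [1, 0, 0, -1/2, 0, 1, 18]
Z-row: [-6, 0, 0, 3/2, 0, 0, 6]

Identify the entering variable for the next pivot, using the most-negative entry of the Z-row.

x1

Negative Z-row entries: x1: -6.
The most negative is -6 in column x1, so x1 enters.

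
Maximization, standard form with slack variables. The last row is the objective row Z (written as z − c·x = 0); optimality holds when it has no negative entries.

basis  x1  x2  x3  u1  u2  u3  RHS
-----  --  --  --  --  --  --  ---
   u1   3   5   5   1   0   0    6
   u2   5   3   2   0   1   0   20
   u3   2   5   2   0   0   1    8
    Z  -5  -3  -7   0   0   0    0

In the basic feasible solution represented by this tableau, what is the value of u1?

6

u1 is basic (row 1); its value is the RHS of that row, 6.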